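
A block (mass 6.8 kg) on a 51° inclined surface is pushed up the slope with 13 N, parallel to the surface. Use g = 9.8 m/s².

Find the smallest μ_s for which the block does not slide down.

μ_s,min ≈ 0.925

N = m g cos θ = 41.94 N.
Friction must make up the shortfall along the incline: f = m g sin θ − P = 51.79 − 13 = 38.79 N.
At the threshold f = μ_s N, so μ_s,min = 38.79/41.94 = 0.925.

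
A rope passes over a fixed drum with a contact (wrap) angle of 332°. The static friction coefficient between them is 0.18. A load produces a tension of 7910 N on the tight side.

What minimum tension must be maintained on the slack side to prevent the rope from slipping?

Capstan equation at impending slip: T_tight/T_slack = e^{μβ}.
β = 332° = 5.794 rad; e^{μβ} = e^{0.18×5.794} = 2.838.
T_slack = T_tight / e^{μβ} = 7910 / 2.838 = 2790 N.

T_min ≈ 2790 N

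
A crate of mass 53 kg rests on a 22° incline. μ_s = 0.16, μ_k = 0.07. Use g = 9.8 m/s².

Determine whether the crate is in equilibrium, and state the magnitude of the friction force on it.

N = m g cos θ = 482 N.
Down-slope weight component: m g sin θ = 195 N.
μ_s N = 77.1 N.
195 > 77.1 N, so it slides; kinetic friction f = μ_k N = 0.07×482 = 33.7 N.

f ≈ 33.7 N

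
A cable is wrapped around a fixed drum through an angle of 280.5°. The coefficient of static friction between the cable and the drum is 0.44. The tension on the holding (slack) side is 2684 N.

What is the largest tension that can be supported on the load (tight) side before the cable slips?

T_max ≈ 23100 N

At impending slip the capstan equation gives T₂/T₁ = e^{μβ} with β in radians.
β = 280.5° × π/180 = 4.896 rad.
e^{μβ} = e^{0.44×4.896} = 8.62.
T₂ = T₁ · e^{μβ} = 2684 × 8.62 = 23100 N.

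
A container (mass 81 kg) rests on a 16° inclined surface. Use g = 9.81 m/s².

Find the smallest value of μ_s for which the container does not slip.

At the slip threshold m g sin θ = μ_s m g cos θ, so μ_s,min = tan θ.
μ_s,min = tan 16° = 0.287.

μ_s,min ≈ 0.287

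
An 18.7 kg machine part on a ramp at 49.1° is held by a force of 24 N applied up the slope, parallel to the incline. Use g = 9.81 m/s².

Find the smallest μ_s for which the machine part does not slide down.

N = m g cos θ = 120.1 N.
Friction must make up the shortfall along the incline: f = m g sin θ − P = 138.7 − 24 = 114.7 N.
At the threshold f = μ_s N, so μ_s,min = 114.7/120.1 = 0.955.

μ_s,min ≈ 0.955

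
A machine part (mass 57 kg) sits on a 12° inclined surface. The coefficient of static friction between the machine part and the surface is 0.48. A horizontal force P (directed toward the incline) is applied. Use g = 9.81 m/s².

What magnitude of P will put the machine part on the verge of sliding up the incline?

P ≈ 431 N

At impending motion up the slope, friction acts down-slope at its limit: f = μ_s N.
Perpendicular to the incline: N = m g cos θ + P sin θ.
Along the incline: P cos θ = m g sin θ + μ_s N = m g sin θ + μ_s (m g cos θ + P sin θ).
Solving, P (cos θ − μ_s sin θ) = m g (sin θ + μ_s cos θ), so P = 57×9.81×(sin 12° + 0.48 cos 12°)/(cos 12° − 0.48 sin 12°) = 559×0.6774/0.8783 = 431 N.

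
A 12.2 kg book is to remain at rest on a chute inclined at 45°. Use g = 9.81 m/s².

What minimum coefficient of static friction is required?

μ_s,min ≈ 1

At the slip threshold m g sin θ = μ_s m g cos θ, so μ_s,min = tan θ.
μ_s,min = tan 45° = 1.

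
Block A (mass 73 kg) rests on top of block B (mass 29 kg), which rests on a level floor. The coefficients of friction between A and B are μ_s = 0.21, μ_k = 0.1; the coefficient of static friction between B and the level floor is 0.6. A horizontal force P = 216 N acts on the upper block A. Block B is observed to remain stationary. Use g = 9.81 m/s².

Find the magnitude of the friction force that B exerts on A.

f ≈ 71.6 N

Between the blocks, N₁ = m_A g = 716.1 N.
Maximum static friction on A from B: μ_s N₁ = 0.21×716.1 = 150.4 N.
Since P = 216 N > 150.4 N, A slides on B; the A–B friction is kinetic: f₁ = μ_k N₁ = 0.1×716.1 = 71.6 N.
B experiences an equal 71.6 N forward from A (third law). B is in equilibrium, so the floor supplies f₂ = 71.6 N of static friction (limit μ_s(m_A+m_B)g = 600.4 N, not exceeded).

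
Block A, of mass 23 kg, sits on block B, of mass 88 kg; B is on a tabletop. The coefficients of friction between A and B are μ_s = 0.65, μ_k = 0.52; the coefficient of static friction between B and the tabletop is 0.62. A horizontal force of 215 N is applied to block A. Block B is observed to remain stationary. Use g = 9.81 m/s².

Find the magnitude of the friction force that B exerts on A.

f ≈ 117 N

The normal force B exerts on A is simply A's weight, N₁ = 225.6 N.
Maximum static friction on A from B: μ_s N₁ = 0.65×225.6 = 146.7 N.
P = 215 N exceeds that limit, so A slips over B and the interface friction becomes kinetic: f₁ = μ_k N₁ = 0.52×225.6 = 117 N.
B experiences an equal 117 N forward from A (third law). B is in equilibrium, so the floor supplies f₂ = 117 N of static friction (limit μ_s(m_A+m_B)g = 675.1 N, not exceeded).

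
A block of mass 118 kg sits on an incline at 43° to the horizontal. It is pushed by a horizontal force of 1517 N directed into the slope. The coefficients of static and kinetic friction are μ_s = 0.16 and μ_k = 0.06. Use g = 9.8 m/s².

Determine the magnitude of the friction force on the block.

The horizontal push has a component P sin θ into the surface, so N = m g cos θ + P sin θ = 845.7 + 1035 = 1880 N.
Along the incline, the net driving force (taking up-slope positive) is P cos θ − m g sin θ = 1109 − 788.7 = 320.8 N, so equilibrium requires friction f = -320.8 N (down-slope).
Maximum static friction: μ_s N = 0.16 × 1880 = 300.9 N.
|f_req| = 320.8 > 300.9 N → the block slides up the incline; f = μ_k N = 0.06 × 1880 = 113 N.

f ≈ 113 N (down the incline)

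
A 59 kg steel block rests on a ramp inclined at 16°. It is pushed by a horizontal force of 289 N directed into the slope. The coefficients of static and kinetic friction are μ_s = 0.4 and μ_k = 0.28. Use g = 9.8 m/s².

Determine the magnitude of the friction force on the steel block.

f ≈ 118 N (down the incline)

Resolve perpendicular to the incline: N = m g cos θ + P sin θ = 59×9.8×cos 16° + 289×sin 16° = 635.5 N.
Parallel to the incline: P cos θ − m g sin θ = 277.8 − 159.4 = 118.4 N; the friction needed to balance this is 118.4 N acting down the slope.
Maximum static friction: μ_s N = 0.4 × 635.5 = 254.2 N.
Since 118.4 N is within the 254.2 N limit, the steel block stays put and friction is exactly 118 N.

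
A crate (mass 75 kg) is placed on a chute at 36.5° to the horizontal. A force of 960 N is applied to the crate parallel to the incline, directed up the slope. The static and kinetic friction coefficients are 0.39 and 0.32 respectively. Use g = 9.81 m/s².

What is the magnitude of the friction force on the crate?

Normal force: N = m g cos θ = 75 × 9.81 × cos 36.5° = 591.4 N.
Parallel to the incline, ΣF = 0 gives f = m g sin θ − P = 437.6 − 960 = -522.4 N (up-slope positive).
Maximum static friction available: μ_s N = 0.39 × 591.4 = 230.7 N.
|-522.4| exceeds 230.7 N, so the crate slips up-slope; friction is kinetic, f = μ_k N = 0.32×591.4 = 189 N.

f ≈ 189 N (down the incline)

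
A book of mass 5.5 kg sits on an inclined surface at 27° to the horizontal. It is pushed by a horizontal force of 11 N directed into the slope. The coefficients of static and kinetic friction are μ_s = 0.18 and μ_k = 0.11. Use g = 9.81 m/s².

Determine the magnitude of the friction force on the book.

f ≈ 5.84 N (up the incline)

Resolve perpendicular to the incline: N = m g cos θ + P sin θ = 5.5×9.81×cos 27° + 11×sin 27° = 53.07 N.
Parallel to the incline: P cos θ − m g sin θ = 9.801 − 24.5 = -14.69 N; the friction needed to balance this is 14.69 N acting up the slope.
The limit of static friction is μ_s N = 9.552 N.
|f_req| = 14.69 > 9.552 N → the book slides down the incline; f = μ_k N = 0.11 × 53.07 = 5.84 N.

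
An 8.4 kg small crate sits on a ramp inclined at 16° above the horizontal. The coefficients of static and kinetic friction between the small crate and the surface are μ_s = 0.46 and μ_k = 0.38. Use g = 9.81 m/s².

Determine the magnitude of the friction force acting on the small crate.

f ≈ 22.7 N (up the incline)

Perpendicular to the surface, N = m g cos θ = 8.4·9.81·cos 16° = 79.21 N.
Along the slope the weight component is m g sin θ = 22.71 N; friction must supply exactly this, acting up-slope.
Maximum static friction available: μ_s N = 0.46 × 79.21 = 36.44 N.
Since |22.71| ≤ 36.44 N, no slip — friction simply equals what equilibrium demands.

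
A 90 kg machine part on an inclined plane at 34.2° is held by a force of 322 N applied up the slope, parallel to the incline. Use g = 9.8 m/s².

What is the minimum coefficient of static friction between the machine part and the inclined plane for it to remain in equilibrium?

μ_s,min ≈ 0.238

N = m g cos θ = 729.5 N.
Friction must make up the shortfall along the incline: f = m g sin θ − P = 495.8 − 322 = 173.8 N.
At the threshold f = μ_s N, so μ_s,min = 173.8/729.5 = 0.238.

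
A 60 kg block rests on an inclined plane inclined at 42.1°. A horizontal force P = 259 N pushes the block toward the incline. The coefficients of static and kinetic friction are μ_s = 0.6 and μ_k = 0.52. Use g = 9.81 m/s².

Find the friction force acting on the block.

f ≈ 202 N (up the incline)

Normal direction: N = m g cos θ + P sin θ = 610.4 N.
Parallel to the incline: P cos θ − m g sin θ = 192.2 − 394.6 = -202.4 N; the friction needed to balance this is 202.4 N acting up the slope.
Maximum static friction: μ_s N = 0.6 × 610.4 = 366.2 N.
Since 202.4 N is within the 366.2 N limit, the block stays put and friction is exactly 202 N.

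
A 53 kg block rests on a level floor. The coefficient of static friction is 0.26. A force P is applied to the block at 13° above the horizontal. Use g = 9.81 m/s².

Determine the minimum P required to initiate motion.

P ≈ 131 N

N = m g − P sin α (the pull lifts the block).
At impending slip, P cos α = μ_s N = μ_s (m g − P sin α).
Solving: P (cos α + μ_s sin α) = μ_s m g → P = 0.26×520/(cos 13° + 0.26 sin 13°) = 135/1.033 = 131 N.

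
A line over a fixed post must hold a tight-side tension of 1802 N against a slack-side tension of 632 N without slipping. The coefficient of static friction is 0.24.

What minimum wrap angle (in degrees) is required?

β_min ≈ 250°

T₂/T₁ = e^{μβ} → β = ln(T₂/T₁)/μ.
β = ln(1802/632)/0.24 = 1.048/0.24 = 4.366 rad.
In degrees: β = 4.366 × 180/π = 250°.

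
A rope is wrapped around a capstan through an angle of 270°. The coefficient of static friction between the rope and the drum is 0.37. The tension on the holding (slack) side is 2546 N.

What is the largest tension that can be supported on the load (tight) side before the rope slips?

At impending slip the capstan equation gives T₂/T₁ = e^{μβ} with β in radians.
β = 270° × π/180 = 4.712 rad.
e^{μβ} = e^{0.37×4.712} = 5.718.
T₂ = T₁ · e^{μβ} = 2546 × 5.718 = 14600 N.

T_max ≈ 14600 N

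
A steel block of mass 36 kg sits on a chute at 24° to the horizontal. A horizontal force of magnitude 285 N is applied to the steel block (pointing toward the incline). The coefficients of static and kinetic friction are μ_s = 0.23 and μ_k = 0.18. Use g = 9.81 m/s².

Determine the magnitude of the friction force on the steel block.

f ≈ 78.9 N (down the incline)

Resolve perpendicular to the incline: N = m g cos θ + P sin θ = 36×9.81×cos 24° + 285×sin 24° = 438.5 N.
Along the incline, the net driving force (taking up-slope positive) is P cos θ − m g sin θ = 260.4 − 143.6 = 116.7 N, so equilibrium requires friction f = -116.7 N (down-slope).
The limit of static friction is μ_s N = 100.9 N.
The required 116.7 N exceeds the static limit, so the steel block slides up-slope and f = μ_k N = 0.18×438.5 = 78.9 N.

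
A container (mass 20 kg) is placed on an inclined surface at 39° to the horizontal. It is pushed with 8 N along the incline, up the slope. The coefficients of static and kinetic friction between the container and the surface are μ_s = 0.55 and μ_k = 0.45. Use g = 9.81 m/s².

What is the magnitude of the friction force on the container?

Normal force: N = m g cos θ = 20 × 9.81 × cos 39° = 152.5 N.
For equilibrium along the incline the friction force must supply f = m g sin θ − P = 123.5 − 8 = 115.5 N (positive meaning up-slope).
Static friction can supply at most μ_s N = 83.86 N.
|115.5| exceeds 83.86 N, so the container slips down-slope; friction is kinetic, f = μ_k N = 0.45×152.5 = 68.6 N.

f ≈ 68.6 N (up the incline)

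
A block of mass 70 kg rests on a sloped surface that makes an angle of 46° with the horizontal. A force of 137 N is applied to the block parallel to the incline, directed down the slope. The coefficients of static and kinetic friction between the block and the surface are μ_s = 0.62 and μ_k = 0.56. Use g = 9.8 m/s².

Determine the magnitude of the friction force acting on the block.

f ≈ 267 N (up the incline)

Perpendicular to the surface, N = m g cos θ = 70·9.8·cos 46° = 476.5 N.
For equilibrium along the incline the friction force must supply f = m g sin θ + P = 493.5 + 137 = 630.5 N (positive meaning up-slope).
Maximum static friction available: μ_s N = 0.62 × 476.5 = 295.5 N.
|630.5| exceeds 295.5 N, so the block slips down-slope; friction is kinetic, f = μ_k N = 0.56×476.5 = 267 N.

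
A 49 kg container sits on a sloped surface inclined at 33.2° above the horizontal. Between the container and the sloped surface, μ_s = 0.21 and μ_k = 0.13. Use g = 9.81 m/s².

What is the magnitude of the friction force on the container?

f ≈ 52.3 N (up the incline)

Perpendicular to the surface, N = m g cos θ = 49·9.81·cos 33.2° = 402.2 N.
Along the slope the weight component is m g sin θ = 263.2 N; friction must supply exactly this, acting up-slope.
Static friction can supply at most μ_s N = 84.47 N.
|263.2| exceeds 84.47 N, so the container slips down-slope; friction is kinetic, f = μ_k N = 0.13×402.2 = 52.3 N.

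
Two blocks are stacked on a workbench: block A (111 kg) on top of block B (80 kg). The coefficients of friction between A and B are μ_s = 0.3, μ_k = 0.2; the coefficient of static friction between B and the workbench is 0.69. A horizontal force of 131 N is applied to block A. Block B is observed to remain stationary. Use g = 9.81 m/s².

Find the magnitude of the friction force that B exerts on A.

f ≈ 131 N

The normal force B exerts on A is simply A's weight, N₁ = 1089 N.
Maximum static friction on A from B: μ_s N₁ = 0.3×1089 = 326.7 N.
Since P = 131 N ≤ 326.7 N, A does not slip on B; friction on A equals P = 131 N.
By Newton's third law B feels 131 N forward from A. With B stationary, the floor's static friction on B balances it: f₂ = 131 N (well within μ_s(m_A+m_B)g = 1293 N).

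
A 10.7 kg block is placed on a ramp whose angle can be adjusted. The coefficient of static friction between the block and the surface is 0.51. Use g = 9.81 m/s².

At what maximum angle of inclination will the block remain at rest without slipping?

At the slip threshold, m g sin θ = μ_s · m g cos θ, so tan θ = μ_s.
θ_max = arctan(0.51) = 27°.

θ_max ≈ 27°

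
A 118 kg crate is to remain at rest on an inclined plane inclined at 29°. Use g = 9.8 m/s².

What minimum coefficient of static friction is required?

At the slip threshold m g sin θ = μ_s m g cos θ, so μ_s,min = tan θ.
μ_s,min = tan 29° = 0.554.

μ_s,min ≈ 0.554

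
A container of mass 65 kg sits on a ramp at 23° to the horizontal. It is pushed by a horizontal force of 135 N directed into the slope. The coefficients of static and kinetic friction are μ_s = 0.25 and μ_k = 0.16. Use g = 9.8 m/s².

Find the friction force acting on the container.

f ≈ 125 N (up the incline)

Resolve perpendicular to the incline: N = m g cos θ + P sin θ = 65×9.8×cos 23° + 135×sin 23° = 639.1 N.
Along the incline, the net driving force (taking up-slope positive) is P cos θ − m g sin θ = 124.3 − 248.9 = -124.6 N, so equilibrium requires friction f = 124.6 N (up-slope).
Maximum static friction: μ_s N = 0.25 × 639.1 = 159.8 N.
|f_req| = 124.6 ≤ 159.8 N → the container is in equilibrium; friction equals the required value.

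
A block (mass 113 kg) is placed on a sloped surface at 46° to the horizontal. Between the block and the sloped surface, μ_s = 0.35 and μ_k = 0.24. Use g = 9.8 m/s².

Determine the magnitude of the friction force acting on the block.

f ≈ 185 N (up the incline)

The normal reaction is N = m g cos θ = 769.3 N.
For equilibrium along the incline, friction must balance the weight component: f = m g sin θ = 796.6 N up the slope.
Static friction can supply at most μ_s N = 269.2 N.
|796.6| exceeds 269.2 N, so the block slips down-slope; friction is kinetic, f = μ_k N = 0.24×769.3 = 185 N.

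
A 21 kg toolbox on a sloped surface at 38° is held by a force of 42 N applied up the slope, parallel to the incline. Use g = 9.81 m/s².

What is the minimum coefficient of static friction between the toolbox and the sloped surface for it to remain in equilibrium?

N = m g cos θ = 162.3 N.
Friction must make up the shortfall along the incline: f = m g sin θ − P = 126.8 − 42 = 84.83 N.
At the threshold f = μ_s N, so μ_s,min = 84.83/162.3 = 0.523.

μ_s,min ≈ 0.523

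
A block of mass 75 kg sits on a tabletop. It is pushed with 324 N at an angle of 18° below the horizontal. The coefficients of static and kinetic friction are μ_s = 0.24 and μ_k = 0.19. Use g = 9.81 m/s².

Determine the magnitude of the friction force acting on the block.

f ≈ 159 N

The vertical component of P adds to the normal force: N = m g + P sin α = 735.8 + 100.1 = 835.9 N.
Horizontally, friction must balance P cos α = 308.1 N.
μ_s N = 0.24 × 835.9 = 200.6 N.
308.1 > 200.6 N → the block slides; f = μ_k N = 0.19×835.9 = 159 N.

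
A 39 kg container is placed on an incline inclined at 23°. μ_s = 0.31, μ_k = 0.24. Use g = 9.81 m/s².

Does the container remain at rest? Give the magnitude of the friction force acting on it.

f ≈ 84.5 N

N = m g cos θ = 352 N.
Down-slope weight component: m g sin θ = 149 N.
μ_s N = 109 N.
149 > 109 N, so it slides; kinetic friction f = μ_k N = 0.24×352 = 84.5 N.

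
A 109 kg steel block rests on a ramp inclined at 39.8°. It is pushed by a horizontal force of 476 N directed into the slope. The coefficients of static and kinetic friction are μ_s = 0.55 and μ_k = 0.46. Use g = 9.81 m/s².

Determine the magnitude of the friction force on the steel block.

Resolve perpendicular to the incline: N = m g cos θ + P sin θ = 109×9.81×cos 39.8° + 476×sin 39.8° = 1126 N.
Along the incline, the net driving force (taking up-slope positive) is P cos θ − m g sin θ = 365.7 − 684.5 = -318.8 N, so equilibrium requires friction f = 318.8 N (up-slope).
The limit of static friction is μ_s N = 619.4 N.
|f_req| = 318.8 ≤ 619.4 N → the steel block is in equilibrium; friction equals the required value.

f ≈ 319 N (up the incline)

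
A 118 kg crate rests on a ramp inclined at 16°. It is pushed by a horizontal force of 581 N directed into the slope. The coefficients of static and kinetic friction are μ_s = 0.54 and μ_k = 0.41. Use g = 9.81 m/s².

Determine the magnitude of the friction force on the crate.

f ≈ 239 N (down the incline)

The horizontal push has a component P sin θ into the surface, so N = m g cos θ + P sin θ = 1113 + 160.1 = 1273 N.
Along the incline, the net driving force (taking up-slope positive) is P cos θ − m g sin θ = 558.5 − 319.1 = 239.4 N, so equilibrium requires friction f = -239.4 N (down-slope).
The limit of static friction is μ_s N = 687.4 N.
|f_req| = 239.4 ≤ 687.4 N → the crate is in equilibrium; friction equals the required value.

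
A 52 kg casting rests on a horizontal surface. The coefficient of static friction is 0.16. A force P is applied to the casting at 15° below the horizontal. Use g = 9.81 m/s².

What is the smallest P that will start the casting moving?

N = m g + P sin α (the push presses the casting into the horizontal surface).
At impending slip, P cos α = μ_s N = μ_s (m g + P sin α).
Solving: P (cos α − μ_s sin α) = μ_s m g → P = 0.16×510/(cos 15° − 0.16 sin 15°) = 81.6/0.9245 = 88.3 N.

P ≈ 88.3 N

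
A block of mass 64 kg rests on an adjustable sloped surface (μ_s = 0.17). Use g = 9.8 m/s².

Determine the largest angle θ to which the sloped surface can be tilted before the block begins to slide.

θ_max ≈ 9.65°

At the slip threshold, m g sin θ = μ_s · m g cos θ, so tan θ = μ_s.
θ_max = arctan(0.17) = 9.65°.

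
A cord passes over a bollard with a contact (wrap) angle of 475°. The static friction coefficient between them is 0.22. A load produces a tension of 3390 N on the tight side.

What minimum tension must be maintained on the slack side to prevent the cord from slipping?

Capstan equation at impending slip: T_tight/T_slack = e^{μβ}.
β = 475° = 8.29 rad; e^{μβ} = e^{0.22×8.29} = 6.196.
T_slack = T_tight / e^{μβ} = 3390 / 6.196 = 547 N.

T_min ≈ 547 N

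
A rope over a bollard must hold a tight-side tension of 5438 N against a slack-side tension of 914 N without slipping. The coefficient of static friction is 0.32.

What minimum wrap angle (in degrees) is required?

β_min ≈ 319°

T₂/T₁ = e^{μβ} → β = ln(T₂/T₁)/μ.
β = ln(5438/914)/0.32 = 1.783/0.32 = 5.573 rad.
In degrees: β = 5.573 × 180/π = 319°.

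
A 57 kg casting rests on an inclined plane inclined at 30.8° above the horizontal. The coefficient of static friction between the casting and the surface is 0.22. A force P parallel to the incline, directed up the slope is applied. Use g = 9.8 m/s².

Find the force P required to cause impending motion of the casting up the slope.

At impending motion up the slope, friction acts down-slope at its limit: f = μ_s N.
P is parallel to the surface, so N = m g cos θ = 480 N.
Along the incline: P = m g sin θ + μ_s N = 286 + 0.22×480 = 392 N.

P ≈ 392 N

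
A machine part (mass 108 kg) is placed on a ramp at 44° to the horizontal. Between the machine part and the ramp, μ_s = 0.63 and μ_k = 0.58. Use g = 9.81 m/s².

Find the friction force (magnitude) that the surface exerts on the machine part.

f ≈ 442 N (up the incline)

Perpendicular to the surface, N = m g cos θ = 108·9.81·cos 44° = 762.1 N.
Along the slope the weight component is m g sin θ = 736 N; friction must supply exactly this, acting up-slope.
Static friction can supply at most μ_s N = 480.1 N.
Since |736| > 480.1 N, static friction cannot hold it; the machine part slides down the incline and kinetic friction applies: f = μ_k N = 0.58 × 762.1 = 442 N.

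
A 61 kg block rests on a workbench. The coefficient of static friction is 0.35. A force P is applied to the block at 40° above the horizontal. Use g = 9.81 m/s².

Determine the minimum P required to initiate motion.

P ≈ 211 N

N = m g − P sin α (the pull lifts the block).
At impending slip, P cos α = μ_s N = μ_s (m g − P sin α).
Solving: P (cos α + μ_s sin α) = μ_s m g → P = 0.35×598/(cos 40° + 0.35 sin 40°) = 209/0.991 = 211 N.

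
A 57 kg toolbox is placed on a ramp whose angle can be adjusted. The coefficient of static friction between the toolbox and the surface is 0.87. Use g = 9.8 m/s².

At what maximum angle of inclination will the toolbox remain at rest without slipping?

At the slip threshold, m g sin θ = μ_s · m g cos θ, so tan θ = μ_s.
θ_max = arctan(0.87) = 41°.

θ_max ≈ 41°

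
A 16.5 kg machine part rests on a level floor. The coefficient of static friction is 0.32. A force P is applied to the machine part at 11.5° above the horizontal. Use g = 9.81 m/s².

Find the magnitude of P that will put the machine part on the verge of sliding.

N = m g − P sin α (the pull lifts the machine part).
At impending slip, P cos α = μ_s N = μ_s (m g − P sin α).
Solving: P (cos α + μ_s sin α) = μ_s m g → P = 0.32×162/(cos 11.5° + 0.32 sin 11.5°) = 51.8/1.044 = 49.6 N.

P ≈ 49.6 N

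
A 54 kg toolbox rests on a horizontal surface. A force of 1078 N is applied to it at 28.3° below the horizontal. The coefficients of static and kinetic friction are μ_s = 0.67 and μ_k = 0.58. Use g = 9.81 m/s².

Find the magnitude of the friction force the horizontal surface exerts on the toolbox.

f ≈ 604 N

The vertical component of P adds to the normal force: N = m g + P sin α = 529.7 + 511.1 = 1041 N.
Horizontally, friction must balance P cos α = 949.2 N.
The static-friction limit is μ_s N = 697.3 N.
The required friction exceeds μ_s N, so the toolbox moves and f = μ_k N = 604 N.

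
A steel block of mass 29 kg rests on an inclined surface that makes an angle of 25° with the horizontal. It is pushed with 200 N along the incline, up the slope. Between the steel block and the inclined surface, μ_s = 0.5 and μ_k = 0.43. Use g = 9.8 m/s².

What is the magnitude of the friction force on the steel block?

Normal force: N = m g cos θ = 29 × 9.8 × cos 25° = 257.6 N.
Parallel to the incline, ΣF = 0 gives f = m g sin θ − P = 120.1 − 200 = -79.89 N (up-slope positive).
Static friction can supply at most μ_s N = 128.8 N.
Since |-79.89| ≤ 128.8 N, no slip — friction simply equals what equilibrium demands.

f ≈ 79.9 N (down the incline)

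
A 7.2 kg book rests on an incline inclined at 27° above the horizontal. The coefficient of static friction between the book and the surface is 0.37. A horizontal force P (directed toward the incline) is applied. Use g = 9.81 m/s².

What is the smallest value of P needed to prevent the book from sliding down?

P_min ≈ 8.29 N

The book tends to slide down (tan θ > μ_s), so at the point of impending slip friction acts up-slope at its limit: f = μ_s N.
Perpendicular to the incline: N = m g cos θ + P sin θ.
Along the incline: P cos θ + μ_s N = m g sin θ, i.e. P cos θ + μ_s (m g cos θ + P sin θ) = m g sin θ.
Solving, P (cos θ + μ_s sin θ) = m g (sin θ − μ_s cos θ), so P = 70.6×0.1243/1.059 = 8.29 N.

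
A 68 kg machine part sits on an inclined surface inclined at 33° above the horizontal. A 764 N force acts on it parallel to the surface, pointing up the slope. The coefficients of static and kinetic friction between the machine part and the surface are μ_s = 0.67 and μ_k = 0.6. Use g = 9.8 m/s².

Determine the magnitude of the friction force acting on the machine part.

f ≈ 335 N (down the incline)

Normal force: N = m g cos θ = 68 × 9.8 × cos 33° = 558.9 N.
The friction needed for equilibrium is m g sin θ − P = 362.9 − 764 = -401.1 N, measured positive up-slope.
Maximum static friction available: μ_s N = 0.67 × 558.9 = 374.5 N.
Since |-401.1| > 374.5 N, static friction cannot hold it; the machine part slides up the incline and kinetic friction applies: f = μ_k N = 0.6 × 558.9 = 335 N.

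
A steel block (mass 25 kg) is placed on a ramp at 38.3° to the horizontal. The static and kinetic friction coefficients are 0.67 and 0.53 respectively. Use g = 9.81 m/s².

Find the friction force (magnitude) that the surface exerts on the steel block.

f ≈ 102 N (up the incline)

Perpendicular to the surface, N = m g cos θ = 25·9.81·cos 38.3° = 192.5 N.
For equilibrium along the incline, friction must balance the weight component: f = m g sin θ = 152 N up the slope.
The static-friction ceiling is μ_s N = 0.67 × 192.5 = 129 N.
|152| exceeds 129 N, so the steel block slips down-slope; friction is kinetic, f = μ_k N = 0.53×192.5 = 102 N.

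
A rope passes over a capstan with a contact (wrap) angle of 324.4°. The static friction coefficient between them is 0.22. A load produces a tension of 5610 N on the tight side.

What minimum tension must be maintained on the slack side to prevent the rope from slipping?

T_min ≈ 1610 N

Capstan equation at impending slip: T_tight/T_slack = e^{μβ}.
β = 324.4° = 5.662 rad; e^{μβ} = e^{0.22×5.662} = 3.475.
T_slack = T_tight / e^{μβ} = 5610 / 3.475 = 1610 N.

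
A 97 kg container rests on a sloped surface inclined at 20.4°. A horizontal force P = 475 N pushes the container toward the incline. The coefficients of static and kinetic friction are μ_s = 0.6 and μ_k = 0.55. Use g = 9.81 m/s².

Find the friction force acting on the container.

f ≈ 114 N (down the incline)

Normal direction: N = m g cos θ + P sin θ = 1057 N.
Parallel to the incline: P cos θ − m g sin θ = 445.2 − 331.7 = 113.5 N; the friction needed to balance this is 113.5 N acting down the slope.
Maximum static friction: μ_s N = 0.6 × 1057 = 634.5 N.
Since 113.5 N is within the 634.5 N limit, the container stays put and friction is exactly 114 N.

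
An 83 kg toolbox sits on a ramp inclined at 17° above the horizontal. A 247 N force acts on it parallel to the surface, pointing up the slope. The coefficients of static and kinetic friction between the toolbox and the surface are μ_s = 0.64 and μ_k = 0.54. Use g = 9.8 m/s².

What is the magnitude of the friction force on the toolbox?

Normal force: N = m g cos θ = 83 × 9.8 × cos 17° = 777.9 N.
For equilibrium along the incline the friction force must supply f = m g sin θ − P = 237.8 − 247 = -9.185 N (positive meaning up-slope).
Static friction can supply at most μ_s N = 497.8 N.
Since |-9.185| ≤ 497.8 N, static friction is sufficient; f equals the required value, not μ_s N.

f ≈ 9.18 N (down the incline)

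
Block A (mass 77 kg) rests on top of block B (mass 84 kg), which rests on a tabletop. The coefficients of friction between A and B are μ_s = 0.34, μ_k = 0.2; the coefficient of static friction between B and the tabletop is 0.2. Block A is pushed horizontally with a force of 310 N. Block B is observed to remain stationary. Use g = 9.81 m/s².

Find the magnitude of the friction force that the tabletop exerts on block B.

Normal force at the A–B interface: N₁ = m_A g = 755.4 N.
Maximum static friction on A from B: μ_s N₁ = 0.34×755.4 = 256.8 N.
Since P = 310 N > 256.8 N, A slides on B; the A–B friction is kinetic: f₁ = μ_k N₁ = 0.2×755.4 = 151 N.
By Newton's third law B feels 151 N forward from A. With B stationary, the floor's static friction on B balances it: f₂ = 151 N (well within μ_s(m_A+m_B)g = 315.9 N).

f ≈ 151 N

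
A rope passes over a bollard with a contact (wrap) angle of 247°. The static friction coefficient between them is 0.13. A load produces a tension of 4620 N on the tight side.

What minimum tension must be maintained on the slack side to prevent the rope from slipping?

T_min ≈ 2640 N

Capstan equation at impending slip: T_tight/T_slack = e^{μβ}.
β = 247° = 4.311 rad; e^{μβ} = e^{0.13×4.311} = 1.751.
T_slack = T_tight / e^{μβ} = 4620 / 1.751 = 2640 N.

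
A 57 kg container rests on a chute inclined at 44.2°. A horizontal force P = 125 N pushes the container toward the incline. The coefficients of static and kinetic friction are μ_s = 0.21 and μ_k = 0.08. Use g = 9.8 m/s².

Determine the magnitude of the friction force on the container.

Resolve perpendicular to the incline: N = m g cos θ + P sin θ = 57×9.8×cos 44.2° + 125×sin 44.2° = 487.6 N.
Parallel to the incline: P cos θ − m g sin θ = 89.61 − 389.4 = -299.8 N; the friction needed to balance this is 299.8 N acting up the slope.
The limit of static friction is μ_s N = 102.4 N.
The required 299.8 N exceeds the static limit, so the container slides down-slope and f = μ_k N = 0.08×487.6 = 39 N.

f ≈ 39 N (up the incline)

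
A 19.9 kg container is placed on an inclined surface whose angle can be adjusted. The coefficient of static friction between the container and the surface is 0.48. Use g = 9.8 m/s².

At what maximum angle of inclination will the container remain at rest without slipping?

θ_max ≈ 25.6°

At the slip threshold, m g sin θ = μ_s · m g cos θ, so tan θ = μ_s.
θ_max = arctan(0.48) = 25.6°.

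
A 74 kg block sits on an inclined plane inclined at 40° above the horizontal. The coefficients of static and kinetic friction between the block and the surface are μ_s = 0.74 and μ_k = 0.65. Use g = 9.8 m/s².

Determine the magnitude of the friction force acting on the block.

f ≈ 361 N (up the incline)

The normal reaction is N = m g cos θ = 555.5 N.
For equilibrium along the incline, friction must balance the weight component: f = m g sin θ = 466.1 N up the slope.
Static friction can supply at most μ_s N = 411.1 N.
Since |466.1| > 411.1 N, static friction cannot hold it; the block slides down the incline and kinetic friction applies: f = μ_k N = 0.65 × 555.5 = 361 N.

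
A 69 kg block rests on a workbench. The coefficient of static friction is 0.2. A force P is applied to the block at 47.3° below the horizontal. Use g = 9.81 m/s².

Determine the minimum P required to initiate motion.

N = m g + P sin α (the push presses the block into the workbench).
At impending slip, P cos α = μ_s N = μ_s (m g + P sin α).
Solving: P (cos α − μ_s sin α) = μ_s m g → P = 0.2×677/(cos 47.3° − 0.2 sin 47.3°) = 135/0.5312 = 255 N.

P ≈ 255 N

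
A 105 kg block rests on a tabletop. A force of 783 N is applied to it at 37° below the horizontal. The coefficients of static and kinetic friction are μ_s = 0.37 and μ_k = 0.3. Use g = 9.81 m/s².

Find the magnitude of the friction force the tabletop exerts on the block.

f ≈ 450 N

N = m g + P sin α = 1030 + 783×sin 37° = 1501 N.
For equilibrium, f = P cos α = 783×cos 37° = 625.3 N.
The static-friction limit is μ_s N = 555.5 N.
The required friction exceeds μ_s N, so the block moves and f = μ_k N = 450 N.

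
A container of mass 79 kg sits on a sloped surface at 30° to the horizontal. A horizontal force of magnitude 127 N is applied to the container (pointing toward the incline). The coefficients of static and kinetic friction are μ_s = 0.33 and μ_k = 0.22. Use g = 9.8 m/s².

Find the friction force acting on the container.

Resolve perpendicular to the incline: N = m g cos θ + P sin θ = 79×9.8×cos 30° + 127×sin 30° = 734 N.
Along the incline, the net driving force (taking up-slope positive) is P cos θ − m g sin θ = 110 − 387.1 = -277.1 N, so equilibrium requires friction f = 277.1 N (up-slope).
The limit of static friction is μ_s N = 242.2 N.
|f_req| = 277.1 > 242.2 N → the container slides down the incline; f = μ_k N = 0.22 × 734 = 161 N.

f ≈ 161 N (up the incline)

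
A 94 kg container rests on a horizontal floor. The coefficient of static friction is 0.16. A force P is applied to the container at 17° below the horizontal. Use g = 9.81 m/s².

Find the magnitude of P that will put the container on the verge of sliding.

N = m g + P sin α (the push presses the container into the horizontal floor).
At impending slip, P cos α = μ_s N = μ_s (m g + P sin α).
Solving: P (cos α − μ_s sin α) = μ_s m g → P = 0.16×922/(cos 17° − 0.16 sin 17°) = 148/0.9095 = 162 N.

P ≈ 162 N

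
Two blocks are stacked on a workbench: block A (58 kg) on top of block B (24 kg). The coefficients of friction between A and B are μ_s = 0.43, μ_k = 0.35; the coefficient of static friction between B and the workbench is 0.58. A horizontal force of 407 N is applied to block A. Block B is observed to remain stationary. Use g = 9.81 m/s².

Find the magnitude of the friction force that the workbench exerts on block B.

Between the blocks, N₁ = m_A g = 569 N.
Maximum static friction on A from B: μ_s N₁ = 0.43×569 = 244.7 N.
P = 407 N exceeds that limit, so A slips over B and the interface friction becomes kinetic: f₁ = μ_k N₁ = 0.35×569 = 199 N.
B experiences an equal 199 N forward from A (third law). B is in equilibrium, so the floor supplies f₂ = 199 N of static friction (limit μ_s(m_A+m_B)g = 466.6 N, not exceeded).

f ≈ 199 N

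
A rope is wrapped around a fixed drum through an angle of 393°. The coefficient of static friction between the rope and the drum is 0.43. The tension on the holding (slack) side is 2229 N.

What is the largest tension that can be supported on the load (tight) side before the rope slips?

T_max ≈ 42600 N

At impending slip the capstan equation gives T₂/T₁ = e^{μβ} with β in radians.
β = 393° × π/180 = 6.859 rad.
e^{μβ} = e^{0.43×6.859} = 19.1.
T₂ = T₁ · e^{μβ} = 2229 × 19.1 = 42600 N.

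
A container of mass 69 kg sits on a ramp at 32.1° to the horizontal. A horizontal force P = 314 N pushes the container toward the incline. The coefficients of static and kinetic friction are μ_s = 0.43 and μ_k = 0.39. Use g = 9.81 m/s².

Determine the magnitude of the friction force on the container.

f ≈ 93.7 N (up the incline)

Resolve perpendicular to the incline: N = m g cos θ + P sin θ = 69×9.81×cos 32.1° + 314×sin 32.1° = 740.3 N.
Parallel to the incline: P cos θ − m g sin θ = 266 − 359.7 = -93.7 N; the friction needed to balance this is 93.7 N acting up the slope.
Maximum static friction: μ_s N = 0.43 × 740.3 = 318.3 N.
Since 93.7 N is within the 318.3 N limit, the container stays put and friction is exactly 93.7 N.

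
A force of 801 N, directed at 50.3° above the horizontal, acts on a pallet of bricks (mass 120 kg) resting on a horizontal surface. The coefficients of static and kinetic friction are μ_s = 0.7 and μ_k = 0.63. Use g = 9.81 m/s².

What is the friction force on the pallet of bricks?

Vertical equilibrium gives N = m g − P sin α = 560.9 N.
Horizontally, friction must balance P cos α = 511.7 N.
μ_s N = 0.7 × 560.9 = 392.6 N.
511.7 > 392.6 N → the pallet of bricks slides; f = μ_k N = 0.63×560.9 = 353 N.

f ≈ 353 N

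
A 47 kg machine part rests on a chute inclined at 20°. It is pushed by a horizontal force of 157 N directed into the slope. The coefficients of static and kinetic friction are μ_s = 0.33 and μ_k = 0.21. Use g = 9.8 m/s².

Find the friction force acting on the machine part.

f ≈ 10 N (up the incline)

The horizontal push has a component P sin θ into the surface, so N = m g cos θ + P sin θ = 432.8 + 53.7 = 486.5 N.
Along the incline, the net driving force (taking up-slope positive) is P cos θ − m g sin θ = 147.5 − 157.5 = -10 N, so equilibrium requires friction f = 10 N (up-slope).
The limit of static friction is μ_s N = 160.6 N.
|f_req| = 10 ≤ 160.6 N → the machine part is in equilibrium; friction equals the required value.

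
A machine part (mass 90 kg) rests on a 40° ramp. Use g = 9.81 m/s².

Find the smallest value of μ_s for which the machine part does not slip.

μ_s,min ≈ 0.839

At the slip threshold m g sin θ = μ_s m g cos θ, so μ_s,min = tan θ.
μ_s,min = tan 40° = 0.839.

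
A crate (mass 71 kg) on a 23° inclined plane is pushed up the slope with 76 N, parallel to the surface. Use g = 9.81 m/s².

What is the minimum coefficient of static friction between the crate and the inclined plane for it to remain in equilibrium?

μ_s,min ≈ 0.306

N = m g cos θ = 641.1 N.
Friction must make up the shortfall along the incline: f = m g sin θ − P = 272.1 − 76 = 196.1 N.
At the threshold f = μ_s N, so μ_s,min = 196.1/641.1 = 0.306.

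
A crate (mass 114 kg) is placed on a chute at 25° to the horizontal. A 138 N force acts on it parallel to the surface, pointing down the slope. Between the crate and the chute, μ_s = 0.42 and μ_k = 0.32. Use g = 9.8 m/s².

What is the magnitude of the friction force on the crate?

The normal reaction is N = m g cos θ = 1013 N.
For equilibrium along the incline the friction force must supply f = m g sin θ + P = 472.1 + 138 = 610.1 N (positive meaning up-slope).
Maximum static friction available: μ_s N = 0.42 × 1013 = 425.3 N.
Since |610.1| > 425.3 N, static friction cannot hold it; the crate slides down the incline and kinetic friction applies: f = μ_k N = 0.32 × 1013 = 324 N.

f ≈ 324 N (up the incline)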